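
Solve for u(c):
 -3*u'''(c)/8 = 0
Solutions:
 u(c) = C1 + C2*c + C3*c^2


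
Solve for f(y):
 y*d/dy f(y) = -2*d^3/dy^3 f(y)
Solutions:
 f(y) = C1 + Integral(C2*airyai(-2^(2/3)*y/2) + C3*airybi(-2^(2/3)*y/2), y)


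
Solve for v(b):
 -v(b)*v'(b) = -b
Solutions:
 v(b) = -sqrt(C1 + b^2)
 v(b) = sqrt(C1 + b^2)


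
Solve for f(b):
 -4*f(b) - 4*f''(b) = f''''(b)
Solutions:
 f(b) = (C1 + C2*b)*sin(sqrt(2)*b) + (C3 + C4*b)*cos(sqrt(2)*b)


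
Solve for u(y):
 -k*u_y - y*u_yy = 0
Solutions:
 u(y) = C1 + y^(1 - re(k))*(C2*sin(log(y)*Abs(im(k))) + C3*cos(log(y)*im(k)))


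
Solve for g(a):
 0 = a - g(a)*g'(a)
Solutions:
 g(a) = -sqrt(C1 + a^2)
 g(a) = sqrt(C1 + a^2)


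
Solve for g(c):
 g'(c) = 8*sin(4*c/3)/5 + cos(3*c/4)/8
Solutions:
 g(c) = C1 + sin(3*c/4)/6 - 6*cos(4*c/3)/5


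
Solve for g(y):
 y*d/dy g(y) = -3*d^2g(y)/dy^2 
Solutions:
 g(y) = C1 + C2*erf(sqrt(6)*y/6)


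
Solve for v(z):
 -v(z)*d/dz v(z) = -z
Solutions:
 v(z) = -sqrt(C1 + z^2)
 v(z) = sqrt(C1 + z^2)


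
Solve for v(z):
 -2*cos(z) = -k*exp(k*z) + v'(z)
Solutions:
 v(z) = C1 + exp(k*z) - 2*sin(z)


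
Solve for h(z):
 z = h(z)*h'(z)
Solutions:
 h(z) = -sqrt(C1 + z^2)
 h(z) = sqrt(C1 + z^2)


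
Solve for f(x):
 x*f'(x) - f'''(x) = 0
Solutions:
 f(x) = C1 + Integral(C2*airyai(x) + C3*airybi(x), x)


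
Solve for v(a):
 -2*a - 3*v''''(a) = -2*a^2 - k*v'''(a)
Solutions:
 v(a) = C1 + C2*a + C3*a^2 + C4*exp(a*k/3) - a^5/(30*k) + a^4*(1 - 6/k)/(12*k) + a^3*(1 - 6/k)/k^2


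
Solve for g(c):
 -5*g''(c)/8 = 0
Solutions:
 g(c) = C1 + C2*c


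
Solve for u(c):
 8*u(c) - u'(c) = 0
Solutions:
 u(c) = C1*exp(8*c)


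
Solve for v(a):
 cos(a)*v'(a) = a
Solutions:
 v(a) = C1 + Integral(a/cos(a), a)


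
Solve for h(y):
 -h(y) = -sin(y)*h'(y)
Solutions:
 h(y) = C1*sqrt(cos(y) - 1)/sqrt(cos(y) + 1)


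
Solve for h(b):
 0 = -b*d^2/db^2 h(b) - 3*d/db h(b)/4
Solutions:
 h(b) = C1 + C2*b^(1/4)


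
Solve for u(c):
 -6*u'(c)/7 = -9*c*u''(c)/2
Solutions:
 u(c) = C1 + C2*c^(25/21)


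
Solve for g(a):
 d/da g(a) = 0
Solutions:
 g(a) = C1


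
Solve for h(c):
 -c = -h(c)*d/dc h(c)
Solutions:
 h(c) = -sqrt(C1 + c^2)
 h(c) = sqrt(C1 + c^2)


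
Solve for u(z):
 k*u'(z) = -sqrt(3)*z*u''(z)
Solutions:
 u(z) = C1 + z^(-sqrt(3)*re(k)/3 + 1)*(C2*sin(sqrt(3)*log(z)*Abs(im(k))/3) + C3*cos(sqrt(3)*log(z)*im(k)/3))


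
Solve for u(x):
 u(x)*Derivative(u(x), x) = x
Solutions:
 u(x) = -sqrt(C1 + x^2)
 u(x) = sqrt(C1 + x^2)


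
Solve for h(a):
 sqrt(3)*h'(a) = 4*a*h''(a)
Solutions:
 h(a) = C1 + C2*a^(sqrt(3)/4 + 1)


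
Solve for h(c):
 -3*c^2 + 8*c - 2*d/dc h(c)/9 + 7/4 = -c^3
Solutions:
 h(c) = C1 + 9*c^4/8 - 9*c^3/2 + 18*c^2 + 63*c/8


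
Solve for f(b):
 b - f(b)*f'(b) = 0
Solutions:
 f(b) = -sqrt(C1 + b^2)
 f(b) = sqrt(C1 + b^2)


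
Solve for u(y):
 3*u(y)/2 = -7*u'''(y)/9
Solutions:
 u(y) = C3*exp(-3*14^(2/3)*y/14) + (C1*sin(3*14^(2/3)*sqrt(3)*y/28) + C2*cos(3*14^(2/3)*sqrt(3)*y/28))*exp(3*14^(2/3)*y/28)


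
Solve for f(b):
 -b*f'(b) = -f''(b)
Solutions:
 f(b) = C1 + C2*erfi(sqrt(2)*b/2)


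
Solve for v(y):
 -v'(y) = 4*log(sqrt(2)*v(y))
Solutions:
 Integral(1/(2*log(_y) + log(2)), (_y, v(y)))/2 = C1 - y


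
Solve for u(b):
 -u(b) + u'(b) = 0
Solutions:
 u(b) = C1*exp(b)


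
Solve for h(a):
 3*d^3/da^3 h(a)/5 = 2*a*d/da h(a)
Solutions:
 h(a) = C1 + Integral(C2*airyai(10^(1/3)*3^(2/3)*a/3) + C3*airybi(10^(1/3)*3^(2/3)*a/3), a)


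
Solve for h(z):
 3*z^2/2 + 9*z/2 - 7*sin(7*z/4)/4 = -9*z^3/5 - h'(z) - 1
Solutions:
 h(z) = C1 - 9*z^4/20 - z^3/2 - 9*z^2/4 - z - cos(7*z/4)


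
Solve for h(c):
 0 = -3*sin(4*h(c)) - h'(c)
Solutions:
 h(c) = -acos((-C1 - exp(24*c))/(C1 - exp(24*c)))/4 + pi/2
 h(c) = acos((-C1 - exp(24*c))/(C1 - exp(24*c)))/4


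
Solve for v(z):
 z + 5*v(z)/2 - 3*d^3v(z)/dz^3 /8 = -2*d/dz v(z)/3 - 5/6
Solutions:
 v(z) = C1*exp(-6^(1/3)*z*(8*6^(1/3)/(sqrt(160953) + 405)^(1/3) + (sqrt(160953) + 405)^(1/3))/18)*sin(2^(1/3)*3^(1/6)*z*(-3^(2/3)*(sqrt(160953) + 405)^(1/3) + 24*2^(1/3)/(sqrt(160953) + 405)^(1/3))/18) + C2*exp(-6^(1/3)*z*(8*6^(1/3)/(sqrt(160953) + 405)^(1/3) + (sqrt(160953) + 405)^(1/3))/18)*cos(2^(1/3)*3^(1/6)*z*(-3^(2/3)*(sqrt(160953) + 405)^(1/3) + 24*2^(1/3)/(sqrt(160953) + 405)^(1/3))/18) + C3*exp(6^(1/3)*z*(8*6^(1/3)/(sqrt(160953) + 405)^(1/3) + (sqrt(160953) + 405)^(1/3))/9) - 2*z/5 - 17/75


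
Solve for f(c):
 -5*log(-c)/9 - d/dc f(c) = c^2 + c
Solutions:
 f(c) = C1 - c^3/3 - c^2/2 - 5*c*log(-c)/9 + 5*c/9


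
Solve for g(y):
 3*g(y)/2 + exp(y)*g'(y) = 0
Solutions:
 g(y) = C1*exp(3*exp(-y)/2)


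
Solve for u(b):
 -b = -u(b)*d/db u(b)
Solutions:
 u(b) = -sqrt(C1 + b^2)
 u(b) = sqrt(C1 + b^2)


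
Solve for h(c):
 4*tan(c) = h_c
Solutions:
 h(c) = C1 - 4*log(cos(c))


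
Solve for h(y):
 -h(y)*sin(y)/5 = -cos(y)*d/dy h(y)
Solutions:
 h(y) = C1/cos(y)^(1/5)


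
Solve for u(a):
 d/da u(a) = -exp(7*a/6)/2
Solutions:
 u(a) = C1 - 3*exp(7*a/6)/7


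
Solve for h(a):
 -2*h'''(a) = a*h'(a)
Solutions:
 h(a) = C1 + Integral(C2*airyai(-2^(2/3)*a/2) + C3*airybi(-2^(2/3)*a/2), a)


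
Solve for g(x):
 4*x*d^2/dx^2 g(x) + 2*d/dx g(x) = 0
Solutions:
 g(x) = C1 + C2*sqrt(x)


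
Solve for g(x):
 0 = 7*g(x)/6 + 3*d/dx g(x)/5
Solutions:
 g(x) = C1*exp(-35*x/18)


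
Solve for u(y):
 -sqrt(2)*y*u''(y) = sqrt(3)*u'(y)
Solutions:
 u(y) = C1 + C2*y^(1 - sqrt(6)/2)


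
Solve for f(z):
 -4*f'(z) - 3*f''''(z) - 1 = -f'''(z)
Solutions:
 f(z) = C1 + C4*exp(-z) - z/4 + (C2*sin(2*sqrt(2)*z/3) + C3*cos(2*sqrt(2)*z/3))*exp(2*z/3)


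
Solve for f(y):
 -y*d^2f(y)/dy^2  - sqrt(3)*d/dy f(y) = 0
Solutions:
 f(y) = C1 + C2*y^(1 - sqrt(3))


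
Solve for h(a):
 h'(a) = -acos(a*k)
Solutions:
 h(a) = C1 - Piecewise((a*acos(a*k) - sqrt(-a^2*k^2 + 1)/k, Ne(k, 0)), (pi*a/2, True))


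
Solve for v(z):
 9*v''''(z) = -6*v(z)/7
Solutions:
 v(z) = (C1*sin(42^(3/4)*z/42) + C2*cos(42^(3/4)*z/42))*exp(-42^(3/4)*z/42) + (C3*sin(42^(3/4)*z/42) + C4*cos(42^(3/4)*z/42))*exp(42^(3/4)*z/42)


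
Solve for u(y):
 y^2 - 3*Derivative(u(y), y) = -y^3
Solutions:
 u(y) = C1 + y^4/12 + y^3/9


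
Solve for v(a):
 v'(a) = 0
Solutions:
 v(a) = C1


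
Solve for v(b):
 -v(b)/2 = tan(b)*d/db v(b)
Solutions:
 v(b) = C1/sqrt(sin(b))


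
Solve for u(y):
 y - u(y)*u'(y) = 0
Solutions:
 u(y) = -sqrt(C1 + y^2)
 u(y) = sqrt(C1 + y^2)


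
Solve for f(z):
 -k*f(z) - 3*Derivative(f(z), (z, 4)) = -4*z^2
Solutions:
 f(z) = C1*exp(-3^(3/4)*z*(-k)^(1/4)/3) + C2*exp(3^(3/4)*z*(-k)^(1/4)/3) + C3*exp(-3^(3/4)*I*z*(-k)^(1/4)/3) + C4*exp(3^(3/4)*I*z*(-k)^(1/4)/3) + 4*z^2/k


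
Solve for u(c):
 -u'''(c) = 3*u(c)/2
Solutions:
 u(c) = C3*exp(-2^(2/3)*3^(1/3)*c/2) + (C1*sin(2^(2/3)*3^(5/6)*c/4) + C2*cos(2^(2/3)*3^(5/6)*c/4))*exp(2^(2/3)*3^(1/3)*c/4)


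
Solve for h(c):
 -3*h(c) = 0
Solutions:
 h(c) = 0


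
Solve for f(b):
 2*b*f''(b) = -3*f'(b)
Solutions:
 f(b) = C1 + C2/sqrt(b)


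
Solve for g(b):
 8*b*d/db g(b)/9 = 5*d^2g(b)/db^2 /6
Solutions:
 g(b) = C1 + C2*erfi(2*sqrt(30)*b/15)


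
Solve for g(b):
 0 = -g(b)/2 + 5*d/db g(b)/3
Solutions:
 g(b) = C1*exp(3*b/10)


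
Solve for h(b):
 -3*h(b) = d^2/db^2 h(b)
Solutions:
 h(b) = C1*sin(sqrt(3)*b) + C2*cos(sqrt(3)*b)


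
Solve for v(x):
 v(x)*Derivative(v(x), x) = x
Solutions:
 v(x) = -sqrt(C1 + x^2)
 v(x) = sqrt(C1 + x^2)


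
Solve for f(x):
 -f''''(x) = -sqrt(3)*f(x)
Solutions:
 f(x) = C1*exp(-3^(1/8)*x) + C2*exp(3^(1/8)*x) + C3*sin(3^(1/8)*x) + C4*cos(3^(1/8)*x)


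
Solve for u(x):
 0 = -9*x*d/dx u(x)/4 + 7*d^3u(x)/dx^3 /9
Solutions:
 u(x) = C1 + Integral(C2*airyai(3*294^(1/3)*x/14) + C3*airybi(3*294^(1/3)*x/14), x)


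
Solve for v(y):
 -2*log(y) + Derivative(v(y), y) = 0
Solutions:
 v(y) = C1 + 2*y*log(y) - 2*y


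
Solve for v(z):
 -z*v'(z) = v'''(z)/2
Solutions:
 v(z) = C1 + Integral(C2*airyai(-2^(1/3)*z) + C3*airybi(-2^(1/3)*z), z)


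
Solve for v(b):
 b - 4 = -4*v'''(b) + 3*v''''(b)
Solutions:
 v(b) = C1 + C2*b + C3*b^2 + C4*exp(4*b/3) - b^4/96 + 13*b^3/96


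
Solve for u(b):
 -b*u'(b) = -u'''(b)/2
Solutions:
 u(b) = C1 + Integral(C2*airyai(2^(1/3)*b) + C3*airybi(2^(1/3)*b), b)


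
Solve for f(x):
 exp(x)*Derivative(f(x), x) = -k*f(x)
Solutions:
 f(x) = C1*exp(k*exp(-x))


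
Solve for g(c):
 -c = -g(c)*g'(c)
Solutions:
 g(c) = -sqrt(C1 + c^2)
 g(c) = sqrt(C1 + c^2)


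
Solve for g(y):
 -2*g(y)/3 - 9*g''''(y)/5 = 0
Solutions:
 g(y) = (C1*sin(15^(1/4)*2^(3/4)*y/6) + C2*cos(15^(1/4)*2^(3/4)*y/6))*exp(-15^(1/4)*2^(3/4)*y/6) + (C3*sin(15^(1/4)*2^(3/4)*y/6) + C4*cos(15^(1/4)*2^(3/4)*y/6))*exp(15^(1/4)*2^(3/4)*y/6)


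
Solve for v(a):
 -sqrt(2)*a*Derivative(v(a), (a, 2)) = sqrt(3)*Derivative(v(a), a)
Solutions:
 v(a) = C1 + C2*a^(1 - sqrt(6)/2)


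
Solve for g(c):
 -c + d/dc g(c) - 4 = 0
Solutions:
 g(c) = C1 + c^2/2 + 4*c


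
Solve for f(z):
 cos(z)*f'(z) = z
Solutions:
 f(z) = C1 + Integral(z/cos(z), z)


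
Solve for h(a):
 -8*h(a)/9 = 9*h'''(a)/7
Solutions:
 h(a) = C3*exp(-2*3^(2/3)*7^(1/3)*a/9) + (C1*sin(3^(1/6)*7^(1/3)*a/3) + C2*cos(3^(1/6)*7^(1/3)*a/3))*exp(3^(2/3)*7^(1/3)*a/9)


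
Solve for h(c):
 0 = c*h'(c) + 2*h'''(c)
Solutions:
 h(c) = C1 + Integral(C2*airyai(-2^(2/3)*c/2) + C3*airybi(-2^(2/3)*c/2), c)


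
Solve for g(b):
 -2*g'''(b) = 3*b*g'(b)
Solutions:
 g(b) = C1 + Integral(C2*airyai(-2^(2/3)*3^(1/3)*b/2) + C3*airybi(-2^(2/3)*3^(1/3)*b/2), b)


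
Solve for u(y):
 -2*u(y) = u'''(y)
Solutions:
 u(y) = C3*exp(-2^(1/3)*y) + (C1*sin(2^(1/3)*sqrt(3)*y/2) + C2*cos(2^(1/3)*sqrt(3)*y/2))*exp(2^(1/3)*y/2)


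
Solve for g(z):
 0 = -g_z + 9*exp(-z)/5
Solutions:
 g(z) = C1 - 9*exp(-z)/5


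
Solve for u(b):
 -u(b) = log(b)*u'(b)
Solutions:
 u(b) = C1*exp(-li(b))


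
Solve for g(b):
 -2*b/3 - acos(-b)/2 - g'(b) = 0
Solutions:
 g(b) = C1 - b^2/3 - b*acos(-b)/2 - sqrt(1 - b^2)/2


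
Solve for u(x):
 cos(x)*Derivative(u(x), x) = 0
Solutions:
 u(x) = C1


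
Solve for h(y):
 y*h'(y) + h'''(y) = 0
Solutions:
 h(y) = C1 + Integral(C2*airyai(-y) + C3*airybi(-y), y)


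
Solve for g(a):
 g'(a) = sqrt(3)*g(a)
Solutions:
 g(a) = C1*exp(sqrt(3)*a)


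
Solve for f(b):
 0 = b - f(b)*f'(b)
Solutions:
 f(b) = -sqrt(C1 + b^2)
 f(b) = sqrt(C1 + b^2)


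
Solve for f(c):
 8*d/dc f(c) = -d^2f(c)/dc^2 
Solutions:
 f(c) = C1 + C2*exp(-8*c)


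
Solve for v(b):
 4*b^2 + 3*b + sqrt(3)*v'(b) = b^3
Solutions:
 v(b) = C1 + sqrt(3)*b^4/12 - 4*sqrt(3)*b^3/9 - sqrt(3)*b^2/2


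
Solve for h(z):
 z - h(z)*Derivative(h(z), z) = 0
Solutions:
 h(z) = -sqrt(C1 + z^2)
 h(z) = sqrt(C1 + z^2)


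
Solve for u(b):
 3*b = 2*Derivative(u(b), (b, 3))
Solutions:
 u(b) = C1 + C2*b + C3*b^2 + b^4/16


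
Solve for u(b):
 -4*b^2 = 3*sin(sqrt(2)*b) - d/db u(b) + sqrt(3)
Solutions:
 u(b) = C1 + 4*b^3/3 + sqrt(3)*b - 3*sqrt(2)*cos(sqrt(2)*b)/2


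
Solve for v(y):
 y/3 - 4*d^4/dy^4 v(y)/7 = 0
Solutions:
 v(y) = C1 + C2*y + C3*y^2 + C4*y^3 + 7*y^5/1440


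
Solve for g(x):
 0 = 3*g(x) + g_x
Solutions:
 g(x) = C1*exp(-3*x)


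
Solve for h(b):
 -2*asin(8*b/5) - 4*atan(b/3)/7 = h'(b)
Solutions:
 h(b) = C1 - 2*b*asin(8*b/5) - 4*b*atan(b/3)/7 - sqrt(25 - 64*b^2)/4 + 6*log(b^2 + 9)/7


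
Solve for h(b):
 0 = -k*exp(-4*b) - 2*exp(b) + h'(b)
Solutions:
 h(b) = C1 - k*exp(-4*b)/4 + 2*exp(b)


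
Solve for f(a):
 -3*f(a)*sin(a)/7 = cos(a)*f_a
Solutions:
 f(a) = C1*cos(a)^(3/7)


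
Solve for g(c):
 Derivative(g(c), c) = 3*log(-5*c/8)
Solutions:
 g(c) = C1 + 3*c*log(-c) + 3*c*(-3*log(2) - 1 + log(5))


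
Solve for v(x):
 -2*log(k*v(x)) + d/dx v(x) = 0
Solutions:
 li(k*v(x))/k = C1 + 2*x


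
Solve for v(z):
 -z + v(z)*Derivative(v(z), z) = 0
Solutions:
 v(z) = -sqrt(C1 + z^2)
 v(z) = sqrt(C1 + z^2)


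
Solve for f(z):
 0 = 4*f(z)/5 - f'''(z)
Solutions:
 f(z) = C3*exp(10^(2/3)*z/5) + (C1*sin(10^(2/3)*sqrt(3)*z/10) + C2*cos(10^(2/3)*sqrt(3)*z/10))*exp(-10^(2/3)*z/10)


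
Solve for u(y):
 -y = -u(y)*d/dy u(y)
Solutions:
 u(y) = -sqrt(C1 + y^2)
 u(y) = sqrt(C1 + y^2)


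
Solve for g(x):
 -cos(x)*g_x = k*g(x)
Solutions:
 g(x) = C1*exp(k*(log(sin(x) - 1) - log(sin(x) + 1))/2)


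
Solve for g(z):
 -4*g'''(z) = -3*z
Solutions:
 g(z) = C1 + C2*z + C3*z^2 + z^4/32


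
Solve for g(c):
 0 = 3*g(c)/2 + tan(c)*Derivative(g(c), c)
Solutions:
 g(c) = C1/sin(c)^(3/2)


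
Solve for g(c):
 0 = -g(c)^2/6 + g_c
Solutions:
 g(c) = -6/(C1 + c)


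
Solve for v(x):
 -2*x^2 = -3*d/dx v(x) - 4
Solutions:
 v(x) = C1 + 2*x^3/9 - 4*x/3


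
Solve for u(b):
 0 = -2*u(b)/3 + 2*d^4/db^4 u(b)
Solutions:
 u(b) = C1*exp(-3^(3/4)*b/3) + C2*exp(3^(3/4)*b/3) + C3*sin(3^(3/4)*b/3) + C4*cos(3^(3/4)*b/3)


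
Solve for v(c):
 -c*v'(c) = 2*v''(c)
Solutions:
 v(c) = C1 + C2*erf(c/2)


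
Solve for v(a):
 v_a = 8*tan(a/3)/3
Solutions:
 v(a) = C1 - 8*log(cos(a/3))


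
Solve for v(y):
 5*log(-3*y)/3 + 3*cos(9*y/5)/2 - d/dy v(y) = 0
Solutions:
 v(y) = C1 + 5*y*log(-y)/3 - 5*y/3 + 5*y*log(3)/3 + 5*sin(9*y/5)/6


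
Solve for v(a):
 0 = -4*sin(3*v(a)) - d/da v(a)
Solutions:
 v(a) = -acos((-C1 - exp(24*a))/(C1 - exp(24*a)))/3 + 2*pi/3
 v(a) = acos((-C1 - exp(24*a))/(C1 - exp(24*a)))/3


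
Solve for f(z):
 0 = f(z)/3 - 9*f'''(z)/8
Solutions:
 f(z) = C3*exp(2*z/3) + (C1*sin(sqrt(3)*z/3) + C2*cos(sqrt(3)*z/3))*exp(-z/3)


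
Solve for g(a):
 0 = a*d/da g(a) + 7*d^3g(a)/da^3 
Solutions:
 g(a) = C1 + Integral(C2*airyai(-7^(2/3)*a/7) + C3*airybi(-7^(2/3)*a/7), a)


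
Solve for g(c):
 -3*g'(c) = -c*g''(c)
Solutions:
 g(c) = C1 + C2*c^4


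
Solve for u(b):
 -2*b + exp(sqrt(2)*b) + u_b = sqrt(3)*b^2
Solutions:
 u(b) = C1 + sqrt(3)*b^3/3 + b^2 - sqrt(2)*exp(sqrt(2)*b)/2


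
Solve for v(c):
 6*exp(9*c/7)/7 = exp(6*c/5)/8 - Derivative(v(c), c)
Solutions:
 v(c) = C1 - 2*exp(9*c/7)/3 + 5*exp(6*c/5)/48


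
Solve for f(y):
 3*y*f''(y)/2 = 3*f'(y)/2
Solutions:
 f(y) = C1 + C2*y^2


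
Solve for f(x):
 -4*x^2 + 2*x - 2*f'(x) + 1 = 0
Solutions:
 f(x) = C1 - 2*x^3/3 + x^2/2 + x/2


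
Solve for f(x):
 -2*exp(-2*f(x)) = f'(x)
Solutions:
 f(x) = log(-sqrt(C1 - 4*x))
 f(x) = log(C1 - 4*x)/2


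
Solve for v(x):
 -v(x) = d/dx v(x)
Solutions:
 v(x) = C1*exp(-x)


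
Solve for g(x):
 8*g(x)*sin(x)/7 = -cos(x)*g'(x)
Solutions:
 g(x) = C1*cos(x)^(8/7)


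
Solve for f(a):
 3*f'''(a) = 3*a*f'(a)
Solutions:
 f(a) = C1 + Integral(C2*airyai(a) + C3*airybi(a), a)


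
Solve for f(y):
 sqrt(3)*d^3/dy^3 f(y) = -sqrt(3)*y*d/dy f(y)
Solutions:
 f(y) = C1 + Integral(C2*airyai(-y) + C3*airybi(-y), y)


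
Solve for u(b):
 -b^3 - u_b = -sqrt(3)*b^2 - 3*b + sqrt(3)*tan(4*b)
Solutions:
 u(b) = C1 - b^4/4 + sqrt(3)*b^3/3 + 3*b^2/2 + sqrt(3)*log(cos(4*b))/4


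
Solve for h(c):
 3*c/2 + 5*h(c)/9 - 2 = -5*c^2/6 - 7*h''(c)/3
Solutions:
 h(c) = C1*sin(sqrt(105)*c/21) + C2*cos(sqrt(105)*c/21) - 3*c^2/2 - 27*c/10 + 81/5


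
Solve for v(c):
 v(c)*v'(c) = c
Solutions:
 v(c) = -sqrt(C1 + c^2)
 v(c) = sqrt(C1 + c^2)


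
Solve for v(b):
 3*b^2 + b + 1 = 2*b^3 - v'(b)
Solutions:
 v(b) = C1 + b^4/2 - b^3 - b^2/2 - b


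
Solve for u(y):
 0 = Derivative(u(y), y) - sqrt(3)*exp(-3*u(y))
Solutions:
 u(y) = log(C1 + 3*sqrt(3)*y)/3
 u(y) = log((-3^(1/3) - 3^(5/6)*I)*(C1 + sqrt(3)*y)^(1/3)/2)
 u(y) = log((-3^(1/3) + 3^(5/6)*I)*(C1 + sqrt(3)*y)^(1/3)/2)


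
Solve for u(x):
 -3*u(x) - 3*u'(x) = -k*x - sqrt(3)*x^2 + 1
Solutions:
 u(x) = C1*exp(-x) + k*x/3 - k/3 + sqrt(3)*x^2/3 - 2*sqrt(3)*x/3 - 1/3 + 2*sqrt(3)/3


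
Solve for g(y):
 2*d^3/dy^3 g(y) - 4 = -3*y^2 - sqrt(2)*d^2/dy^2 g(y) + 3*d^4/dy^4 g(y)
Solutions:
 g(y) = C1 + C2*y + C3*exp(y*(1 - sqrt(1 + 3*sqrt(2)))/3) + C4*exp(y*(1 + sqrt(1 + 3*sqrt(2)))/3) - sqrt(2)*y^4/8 + y^3 + y^2*(-9/2 - 2*sqrt(2))


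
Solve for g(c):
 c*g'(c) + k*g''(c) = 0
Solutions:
 g(c) = C1 + C2*sqrt(k)*erf(sqrt(2)*c*sqrt(1/k)/2)


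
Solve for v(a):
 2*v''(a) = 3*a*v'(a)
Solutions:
 v(a) = C1 + C2*erfi(sqrt(3)*a/2)


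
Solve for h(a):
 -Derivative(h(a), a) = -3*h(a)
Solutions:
 h(a) = C1*exp(3*a)


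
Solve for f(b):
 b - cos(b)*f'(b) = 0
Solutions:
 f(b) = C1 + Integral(b/cos(b), b)


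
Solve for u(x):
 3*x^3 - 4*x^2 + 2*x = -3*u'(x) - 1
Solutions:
 u(x) = C1 - x^4/4 + 4*x^3/9 - x^2/3 - x/3


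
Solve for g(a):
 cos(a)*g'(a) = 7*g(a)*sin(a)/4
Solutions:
 g(a) = C1/cos(a)^(7/4)


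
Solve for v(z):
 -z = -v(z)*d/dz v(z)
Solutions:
 v(z) = -sqrt(C1 + z^2)
 v(z) = sqrt(C1 + z^2)


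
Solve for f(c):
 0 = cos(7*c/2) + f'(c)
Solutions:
 f(c) = C1 - 2*sin(7*c/2)/7


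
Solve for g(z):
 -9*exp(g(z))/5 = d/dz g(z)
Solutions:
 g(z) = log(1/(C1 + 9*z)) + log(5)


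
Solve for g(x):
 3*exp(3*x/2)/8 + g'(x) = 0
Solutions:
 g(x) = C1 - exp(3*x/2)/4


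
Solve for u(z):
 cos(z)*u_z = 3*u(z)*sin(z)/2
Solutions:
 u(z) = C1/cos(z)^(3/2)


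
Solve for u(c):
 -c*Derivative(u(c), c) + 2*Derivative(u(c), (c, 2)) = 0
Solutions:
 u(c) = C1 + C2*erfi(c/2)


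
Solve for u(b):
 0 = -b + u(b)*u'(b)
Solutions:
 u(b) = -sqrt(C1 + b^2)
 u(b) = sqrt(C1 + b^2)


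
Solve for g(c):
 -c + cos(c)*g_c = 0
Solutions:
 g(c) = C1 + Integral(c/cos(c), c)


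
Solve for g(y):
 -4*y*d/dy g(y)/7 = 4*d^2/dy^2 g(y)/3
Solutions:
 g(y) = C1 + C2*erf(sqrt(42)*y/14)


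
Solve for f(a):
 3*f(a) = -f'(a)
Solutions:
 f(a) = C1*exp(-3*a)


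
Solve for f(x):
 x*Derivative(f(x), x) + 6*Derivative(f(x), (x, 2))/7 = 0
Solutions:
 f(x) = C1 + C2*erf(sqrt(21)*x/6)


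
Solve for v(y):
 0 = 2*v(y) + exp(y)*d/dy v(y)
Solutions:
 v(y) = C1*exp(2*exp(-y))


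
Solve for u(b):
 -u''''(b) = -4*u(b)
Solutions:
 u(b) = C1*exp(-sqrt(2)*b) + C2*exp(sqrt(2)*b) + C3*sin(sqrt(2)*b) + C4*cos(sqrt(2)*b)


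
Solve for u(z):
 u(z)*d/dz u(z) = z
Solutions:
 u(z) = -sqrt(C1 + z^2)
 u(z) = sqrt(C1 + z^2)


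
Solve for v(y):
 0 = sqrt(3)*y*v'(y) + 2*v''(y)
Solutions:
 v(y) = C1 + C2*erf(3^(1/4)*y/2)


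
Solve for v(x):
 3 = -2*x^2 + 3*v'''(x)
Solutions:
 v(x) = C1 + C2*x + C3*x^2 + x^5/90 + x^3/6


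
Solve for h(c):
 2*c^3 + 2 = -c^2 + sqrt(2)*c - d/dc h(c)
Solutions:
 h(c) = C1 - c^4/2 - c^3/3 + sqrt(2)*c^2/2 - 2*c


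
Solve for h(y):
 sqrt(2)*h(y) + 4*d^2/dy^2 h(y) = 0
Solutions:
 h(y) = C1*sin(2^(1/4)*y/2) + C2*cos(2^(1/4)*y/2)


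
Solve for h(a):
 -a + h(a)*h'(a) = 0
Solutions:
 h(a) = -sqrt(C1 + a^2)
 h(a) = sqrt(C1 + a^2)


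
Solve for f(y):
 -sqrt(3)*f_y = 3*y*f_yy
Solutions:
 f(y) = C1 + C2*y^(1 - sqrt(3)/3)


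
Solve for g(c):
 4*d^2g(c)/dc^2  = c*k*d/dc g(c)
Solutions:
 g(c) = Piecewise((-sqrt(2)*sqrt(pi)*C1*erf(sqrt(2)*c*sqrt(-k)/4)/sqrt(-k) - C2, (k > 0) | (k < 0)), (-C1*c - C2, True))


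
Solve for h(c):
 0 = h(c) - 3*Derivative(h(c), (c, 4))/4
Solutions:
 h(c) = C1*exp(-sqrt(2)*3^(3/4)*c/3) + C2*exp(sqrt(2)*3^(3/4)*c/3) + C3*sin(sqrt(2)*3^(3/4)*c/3) + C4*cos(sqrt(2)*3^(3/4)*c/3)


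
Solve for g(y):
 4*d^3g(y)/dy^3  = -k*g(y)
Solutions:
 g(y) = C1*exp(2^(1/3)*y*(-k)^(1/3)/2) + C2*exp(2^(1/3)*y*(-k)^(1/3)*(-1 + sqrt(3)*I)/4) + C3*exp(-2^(1/3)*y*(-k)^(1/3)*(1 + sqrt(3)*I)/4)


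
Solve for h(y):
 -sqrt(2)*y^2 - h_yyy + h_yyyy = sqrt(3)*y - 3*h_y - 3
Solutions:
 h(y) = C1 + C2*exp(y*(2*2^(1/3)/(9*sqrt(77) + 79)^(1/3) + 4 + 2^(2/3)*(9*sqrt(77) + 79)^(1/3))/12)*sin(2^(1/3)*sqrt(3)*y*(-2^(1/3)*(9*sqrt(77) + 79)^(1/3) + 2/(9*sqrt(77) + 79)^(1/3))/12) + C3*exp(y*(2*2^(1/3)/(9*sqrt(77) + 79)^(1/3) + 4 + 2^(2/3)*(9*sqrt(77) + 79)^(1/3))/12)*cos(2^(1/3)*sqrt(3)*y*(-2^(1/3)*(9*sqrt(77) + 79)^(1/3) + 2/(9*sqrt(77) + 79)^(1/3))/12) + C4*exp(y*(-2^(2/3)*(9*sqrt(77) + 79)^(1/3) - 2*2^(1/3)/(9*sqrt(77) + 79)^(1/3) + 2)/6) + sqrt(2)*y^3/9 + sqrt(3)*y^2/6 - y + 2*sqrt(2)*y/9


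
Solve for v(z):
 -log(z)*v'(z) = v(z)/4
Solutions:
 v(z) = C1*exp(-li(z)/4)


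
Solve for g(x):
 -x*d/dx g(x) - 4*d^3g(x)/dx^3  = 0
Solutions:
 g(x) = C1 + Integral(C2*airyai(-2^(1/3)*x/2) + C3*airybi(-2^(1/3)*x/2), x)


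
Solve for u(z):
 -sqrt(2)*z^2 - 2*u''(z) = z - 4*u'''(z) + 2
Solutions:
 u(z) = C1 + C2*z + C3*exp(z/2) - sqrt(2)*z^4/24 + z^3*(-4*sqrt(2) - 1)/12 + z^2*(-2*sqrt(2) - 1)


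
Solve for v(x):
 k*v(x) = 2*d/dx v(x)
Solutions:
 v(x) = C1*exp(k*x/2)


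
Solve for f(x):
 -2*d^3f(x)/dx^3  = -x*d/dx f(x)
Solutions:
 f(x) = C1 + Integral(C2*airyai(2^(2/3)*x/2) + C3*airybi(2^(2/3)*x/2), x)


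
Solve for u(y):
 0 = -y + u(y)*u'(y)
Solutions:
 u(y) = -sqrt(C1 + y^2)
 u(y) = sqrt(C1 + y^2)


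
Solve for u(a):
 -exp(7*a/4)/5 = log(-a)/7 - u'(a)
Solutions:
 u(a) = C1 + a*log(-a)/7 - a/7 + 4*exp(7*a/4)/35


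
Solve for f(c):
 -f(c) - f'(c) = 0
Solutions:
 f(c) = C1*exp(-c)


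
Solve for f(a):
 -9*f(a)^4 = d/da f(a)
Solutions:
 f(a) = (-3^(2/3) - 3*3^(1/6)*I)*(1/(C1 + 9*a))^(1/3)/6
 f(a) = (-3^(2/3) + 3*3^(1/6)*I)*(1/(C1 + 9*a))^(1/3)/6
 f(a) = (1/(C1 + 27*a))^(1/3)


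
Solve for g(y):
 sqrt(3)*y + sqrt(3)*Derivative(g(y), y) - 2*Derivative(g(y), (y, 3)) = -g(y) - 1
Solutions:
 g(y) = C1*exp(-y*(2^(2/3)*3^(5/6)/(sqrt(9 - 2*sqrt(3)) + 3)^(1/3) + 18^(1/3)*(sqrt(9 - 2*sqrt(3)) + 3)^(1/3))/12)*sin(y*(-2^(1/3)*3^(1/6)*(sqrt(9 - 2*sqrt(3)) + 3)^(1/3) + 12^(1/3)/(sqrt(9 - 2*sqrt(3)) + 3)^(1/3))/4) + C2*exp(-y*(2^(2/3)*3^(5/6)/(sqrt(9 - 2*sqrt(3)) + 3)^(1/3) + 18^(1/3)*(sqrt(9 - 2*sqrt(3)) + 3)^(1/3))/12)*cos(y*(-2^(1/3)*3^(1/6)*(sqrt(9 - 2*sqrt(3)) + 3)^(1/3) + 12^(1/3)/(sqrt(9 - 2*sqrt(3)) + 3)^(1/3))/4) + C3*exp(y*(2^(2/3)*3^(5/6)/(sqrt(9 - 2*sqrt(3)) + 3)^(1/3) + 18^(1/3)*(sqrt(9 - 2*sqrt(3)) + 3)^(1/3))/6) - sqrt(3)*y + 2


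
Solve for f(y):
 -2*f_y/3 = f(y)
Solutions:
 f(y) = C1*exp(-3*y/2)


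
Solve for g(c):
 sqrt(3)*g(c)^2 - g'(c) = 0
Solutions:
 g(c) = -1/(C1 + sqrt(3)*c)


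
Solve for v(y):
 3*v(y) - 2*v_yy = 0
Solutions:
 v(y) = C1*exp(-sqrt(6)*y/2) + C2*exp(sqrt(6)*y/2)


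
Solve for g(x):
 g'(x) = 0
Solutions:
 g(x) = C1


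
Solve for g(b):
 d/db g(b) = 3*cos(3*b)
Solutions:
 g(b) = C1 + sin(3*b)


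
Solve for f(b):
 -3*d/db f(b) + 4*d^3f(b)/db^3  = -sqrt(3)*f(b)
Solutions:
 f(b) = C1*exp(3^(1/6)*b*(3/(sqrt(6) + 3)^(1/3) + 3^(2/3)*(sqrt(6) + 3)^(1/3))/12)*sin(3^(1/3)*b*(-(sqrt(6) + 3)^(1/3) + 3^(1/3)/(sqrt(6) + 3)^(1/3))/4) + C2*exp(3^(1/6)*b*(3/(sqrt(6) + 3)^(1/3) + 3^(2/3)*(sqrt(6) + 3)^(1/3))/12)*cos(3^(1/3)*b*(-(sqrt(6) + 3)^(1/3) + 3^(1/3)/(sqrt(6) + 3)^(1/3))/4) + C3*exp(-3^(1/6)*b*(3/(sqrt(6) + 3)^(1/3) + 3^(2/3)*(sqrt(6) + 3)^(1/3))/6)


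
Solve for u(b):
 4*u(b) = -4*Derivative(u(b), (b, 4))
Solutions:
 u(b) = (C1*sin(sqrt(2)*b/2) + C2*cos(sqrt(2)*b/2))*exp(-sqrt(2)*b/2) + (C3*sin(sqrt(2)*b/2) + C4*cos(sqrt(2)*b/2))*exp(sqrt(2)*b/2)


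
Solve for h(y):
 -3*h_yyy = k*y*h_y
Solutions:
 h(y) = C1 + Integral(C2*airyai(3^(2/3)*y*(-k)^(1/3)/3) + C3*airybi(3^(2/3)*y*(-k)^(1/3)/3), y)


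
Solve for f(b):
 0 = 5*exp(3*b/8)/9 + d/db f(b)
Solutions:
 f(b) = C1 - 40*exp(3*b/8)/27


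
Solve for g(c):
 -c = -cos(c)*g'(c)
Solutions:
 g(c) = C1 + Integral(c/cos(c), c)


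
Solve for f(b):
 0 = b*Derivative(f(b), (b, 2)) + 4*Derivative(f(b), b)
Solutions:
 f(b) = C1 + C2/b^3


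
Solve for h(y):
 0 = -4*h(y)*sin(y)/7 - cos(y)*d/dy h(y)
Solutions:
 h(y) = C1*cos(y)^(4/7)


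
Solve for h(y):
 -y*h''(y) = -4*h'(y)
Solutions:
 h(y) = C1 + C2*y^5


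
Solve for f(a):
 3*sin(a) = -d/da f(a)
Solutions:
 f(a) = C1 + 3*cos(a)


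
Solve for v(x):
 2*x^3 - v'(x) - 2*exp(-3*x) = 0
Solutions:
 v(x) = C1 + x^4/2 + 2*exp(-3*x)/3


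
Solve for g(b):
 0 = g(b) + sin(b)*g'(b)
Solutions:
 g(b) = C1*sqrt(cos(b) + 1)/sqrt(cos(b) - 1)


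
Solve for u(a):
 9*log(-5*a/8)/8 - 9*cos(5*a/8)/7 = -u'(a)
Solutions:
 u(a) = C1 - 9*a*log(-a)/8 - 9*a*log(5)/8 + 9*a/8 + 27*a*log(2)/8 + 72*sin(5*a/8)/35


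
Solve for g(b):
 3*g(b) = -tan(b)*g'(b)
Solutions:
 g(b) = C1/sin(b)^3


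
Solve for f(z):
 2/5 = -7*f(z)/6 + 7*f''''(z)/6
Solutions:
 f(z) = C1*exp(-z) + C2*exp(z) + C3*sin(z) + C4*cos(z) - 12/35


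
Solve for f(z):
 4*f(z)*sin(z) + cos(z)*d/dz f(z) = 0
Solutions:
 f(z) = C1*cos(z)^4


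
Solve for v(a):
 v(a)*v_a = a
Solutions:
 v(a) = -sqrt(C1 + a^2)
 v(a) = sqrt(C1 + a^2)


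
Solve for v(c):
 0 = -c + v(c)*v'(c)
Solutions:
 v(c) = -sqrt(C1 + c^2)
 v(c) = sqrt(C1 + c^2)


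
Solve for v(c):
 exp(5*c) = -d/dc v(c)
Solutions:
 v(c) = C1 - exp(5*c)/5


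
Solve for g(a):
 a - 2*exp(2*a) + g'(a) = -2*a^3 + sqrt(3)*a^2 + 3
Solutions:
 g(a) = C1 - a^4/2 + sqrt(3)*a^3/3 - a^2/2 + 3*a + exp(2*a)


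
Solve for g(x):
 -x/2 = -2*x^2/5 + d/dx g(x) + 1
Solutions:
 g(x) = C1 + 2*x^3/15 - x^2/4 - x


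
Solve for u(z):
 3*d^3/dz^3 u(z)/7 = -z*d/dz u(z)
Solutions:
 u(z) = C1 + Integral(C2*airyai(-3^(2/3)*7^(1/3)*z/3) + C3*airybi(-3^(2/3)*7^(1/3)*z/3), z)


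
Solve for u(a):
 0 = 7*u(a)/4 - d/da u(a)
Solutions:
 u(a) = C1*exp(7*a/4)


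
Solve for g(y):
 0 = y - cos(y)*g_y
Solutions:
 g(y) = C1 + Integral(y/cos(y), y)


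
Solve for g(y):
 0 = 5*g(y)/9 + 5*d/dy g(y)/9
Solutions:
 g(y) = C1*exp(-y)


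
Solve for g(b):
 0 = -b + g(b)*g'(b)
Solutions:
 g(b) = -sqrt(C1 + b^2)
 g(b) = sqrt(C1 + b^2)


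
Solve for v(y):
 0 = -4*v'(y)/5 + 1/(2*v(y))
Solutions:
 v(y) = -sqrt(C1 + 5*y)/2
 v(y) = sqrt(C1 + 5*y)/2


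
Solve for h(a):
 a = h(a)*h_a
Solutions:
 h(a) = -sqrt(C1 + a^2)
 h(a) = sqrt(C1 + a^2)


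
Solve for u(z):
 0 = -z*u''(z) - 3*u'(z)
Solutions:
 u(z) = C1 + C2/z^2


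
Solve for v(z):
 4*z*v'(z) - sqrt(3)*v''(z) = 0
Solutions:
 v(z) = C1 + C2*erfi(sqrt(2)*3^(3/4)*z/3)


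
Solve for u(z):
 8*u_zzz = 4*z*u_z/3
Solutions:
 u(z) = C1 + Integral(C2*airyai(6^(2/3)*z/6) + C3*airybi(6^(2/3)*z/6), z)


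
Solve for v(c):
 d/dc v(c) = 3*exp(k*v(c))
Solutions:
 v(c) = Piecewise((log(-1/(C1*k + 3*c*k))/k, Ne(k, 0)), (nan, True))
 v(c) = Piecewise((C1 + 3*c, Eq(k, 0)), (nan, True))


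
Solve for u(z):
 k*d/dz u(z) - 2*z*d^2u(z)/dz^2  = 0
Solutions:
 u(z) = C1 + z^(re(k)/2 + 1)*(C2*sin(log(z)*Abs(im(k))/2) + C3*cos(log(z)*im(k)/2))


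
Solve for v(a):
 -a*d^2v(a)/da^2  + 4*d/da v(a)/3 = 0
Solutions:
 v(a) = C1 + C2*a^(7/3)


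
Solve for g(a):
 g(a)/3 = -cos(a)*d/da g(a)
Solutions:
 g(a) = C1*(sin(a) - 1)^(1/6)/(sin(a) + 1)^(1/6)


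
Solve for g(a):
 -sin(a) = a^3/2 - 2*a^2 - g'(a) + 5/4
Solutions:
 g(a) = C1 + a^4/8 - 2*a^3/3 + 5*a/4 - cos(a)


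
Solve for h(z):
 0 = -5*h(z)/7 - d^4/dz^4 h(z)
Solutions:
 h(z) = (C1*sin(sqrt(2)*5^(1/4)*7^(3/4)*z/14) + C2*cos(sqrt(2)*5^(1/4)*7^(3/4)*z/14))*exp(-sqrt(2)*5^(1/4)*7^(3/4)*z/14) + (C3*sin(sqrt(2)*5^(1/4)*7^(3/4)*z/14) + C4*cos(sqrt(2)*5^(1/4)*7^(3/4)*z/14))*exp(sqrt(2)*5^(1/4)*7^(3/4)*z/14)


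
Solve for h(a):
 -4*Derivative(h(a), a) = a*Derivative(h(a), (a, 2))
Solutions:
 h(a) = C1 + C2/a^3


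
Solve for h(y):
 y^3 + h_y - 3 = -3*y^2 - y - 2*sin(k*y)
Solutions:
 h(y) = C1 - y^4/4 - y^3 - y^2/2 + 3*y + 2*cos(k*y)/k


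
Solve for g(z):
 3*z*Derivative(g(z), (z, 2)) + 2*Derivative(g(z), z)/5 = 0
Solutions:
 g(z) = C1 + C2*z^(13/15)


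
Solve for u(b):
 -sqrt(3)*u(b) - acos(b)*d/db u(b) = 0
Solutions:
 u(b) = C1*exp(-sqrt(3)*Integral(1/acos(b), b))


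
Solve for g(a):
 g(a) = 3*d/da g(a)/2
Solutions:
 g(a) = C1*exp(2*a/3)


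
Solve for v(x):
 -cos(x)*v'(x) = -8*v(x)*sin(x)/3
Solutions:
 v(x) = C1/cos(x)^(8/3)


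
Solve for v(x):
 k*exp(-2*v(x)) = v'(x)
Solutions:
 v(x) = log(-sqrt(C1 + 2*k*x))
 v(x) = log(C1 + 2*k*x)/2


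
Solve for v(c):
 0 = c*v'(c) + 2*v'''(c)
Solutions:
 v(c) = C1 + Integral(C2*airyai(-2^(2/3)*c/2) + C3*airybi(-2^(2/3)*c/2), c)


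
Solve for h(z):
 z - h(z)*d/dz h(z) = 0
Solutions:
 h(z) = -sqrt(C1 + z^2)
 h(z) = sqrt(C1 + z^2)


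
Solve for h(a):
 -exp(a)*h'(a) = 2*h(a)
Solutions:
 h(a) = C1*exp(2*exp(-a))


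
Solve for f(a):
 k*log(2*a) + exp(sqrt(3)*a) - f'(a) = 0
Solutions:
 f(a) = C1 + a*k*log(a) + a*k*(-1 + log(2)) + sqrt(3)*exp(sqrt(3)*a)/3


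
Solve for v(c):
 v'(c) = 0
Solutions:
 v(c) = C1


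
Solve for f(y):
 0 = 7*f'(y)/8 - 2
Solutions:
 f(y) = C1 + 16*y/7


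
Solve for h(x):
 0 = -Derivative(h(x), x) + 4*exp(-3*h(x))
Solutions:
 h(x) = log(C1 + 12*x)/3
 h(x) = log((-3^(1/3) - 3^(5/6)*I)*(C1 + 4*x)^(1/3)/2)
 h(x) = log((-3^(1/3) + 3^(5/6)*I)*(C1 + 4*x)^(1/3)/2)


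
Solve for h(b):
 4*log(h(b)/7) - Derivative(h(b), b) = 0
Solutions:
 Integral(1/(-log(_y) + log(7)), (_y, h(b)))/4 = C1 - b


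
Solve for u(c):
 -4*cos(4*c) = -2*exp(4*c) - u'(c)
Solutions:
 u(c) = C1 - exp(4*c)/2 + sin(4*c)


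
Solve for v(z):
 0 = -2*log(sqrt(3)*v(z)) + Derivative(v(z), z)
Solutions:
 -Integral(1/(2*log(_y) + log(3)), (_y, v(z))) = C1 - z


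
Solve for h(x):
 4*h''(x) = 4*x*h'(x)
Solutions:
 h(x) = C1 + C2*erfi(sqrt(2)*x/2)


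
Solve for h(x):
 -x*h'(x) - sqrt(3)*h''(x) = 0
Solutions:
 h(x) = C1 + C2*erf(sqrt(2)*3^(3/4)*x/6)


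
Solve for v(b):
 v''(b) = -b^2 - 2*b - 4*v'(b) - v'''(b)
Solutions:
 v(b) = C1 - b^3/12 - 3*b^2/16 + 7*b/32 + (C2*sin(sqrt(15)*b/2) + C3*cos(sqrt(15)*b/2))*exp(-b/2)


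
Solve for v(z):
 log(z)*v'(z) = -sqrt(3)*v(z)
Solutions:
 v(z) = C1*exp(-sqrt(3)*li(z))


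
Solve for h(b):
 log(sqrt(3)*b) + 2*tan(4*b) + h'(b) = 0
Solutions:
 h(b) = C1 - b*log(b) - b*log(3)/2 + b + log(cos(4*b))/2


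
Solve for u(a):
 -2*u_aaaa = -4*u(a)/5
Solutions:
 u(a) = C1*exp(-2^(1/4)*5^(3/4)*a/5) + C2*exp(2^(1/4)*5^(3/4)*a/5) + C3*sin(2^(1/4)*5^(3/4)*a/5) + C4*cos(2^(1/4)*5^(3/4)*a/5)


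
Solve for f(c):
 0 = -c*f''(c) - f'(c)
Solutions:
 f(c) = C1 + C2*log(c)


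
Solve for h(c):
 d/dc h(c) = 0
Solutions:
 h(c) = C1


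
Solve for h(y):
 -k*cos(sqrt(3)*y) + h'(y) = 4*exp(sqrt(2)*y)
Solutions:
 h(y) = C1 + sqrt(3)*k*sin(sqrt(3)*y)/3 + 2*sqrt(2)*exp(sqrt(2)*y)


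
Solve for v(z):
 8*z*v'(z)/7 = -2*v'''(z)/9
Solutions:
 v(z) = C1 + Integral(C2*airyai(-42^(2/3)*z/7) + C3*airybi(-42^(2/3)*z/7), z)


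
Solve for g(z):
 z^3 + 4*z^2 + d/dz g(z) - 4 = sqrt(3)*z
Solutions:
 g(z) = C1 - z^4/4 - 4*z^3/3 + sqrt(3)*z^2/2 + 4*z


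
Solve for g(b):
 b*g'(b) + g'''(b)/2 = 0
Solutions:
 g(b) = C1 + Integral(C2*airyai(-2^(1/3)*b) + C3*airybi(-2^(1/3)*b), b)


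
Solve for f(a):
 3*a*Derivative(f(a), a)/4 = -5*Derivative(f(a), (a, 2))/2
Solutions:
 f(a) = C1 + C2*erf(sqrt(15)*a/10)


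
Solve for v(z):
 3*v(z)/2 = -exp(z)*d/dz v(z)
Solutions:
 v(z) = C1*exp(3*exp(-z)/2)


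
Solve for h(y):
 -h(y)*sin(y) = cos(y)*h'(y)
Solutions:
 h(y) = C1*cos(y)


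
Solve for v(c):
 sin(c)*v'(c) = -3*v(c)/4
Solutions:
 v(c) = C1*(cos(c) + 1)^(3/8)/(cos(c) - 1)^(3/8)


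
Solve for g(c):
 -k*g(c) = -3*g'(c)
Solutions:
 g(c) = C1*exp(c*k/3)


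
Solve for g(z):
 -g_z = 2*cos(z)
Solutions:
 g(z) = C1 - 2*sin(z)


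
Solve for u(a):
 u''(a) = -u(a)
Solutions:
 u(a) = C1*sin(a) + C2*cos(a)


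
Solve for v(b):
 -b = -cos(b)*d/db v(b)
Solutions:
 v(b) = C1 + Integral(b/cos(b), b)


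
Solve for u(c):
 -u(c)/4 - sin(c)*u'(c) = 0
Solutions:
 u(c) = C1*(cos(c) + 1)^(1/8)/(cos(c) - 1)^(1/8)


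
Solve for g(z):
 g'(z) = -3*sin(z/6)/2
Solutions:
 g(z) = C1 + 9*cos(z/6)


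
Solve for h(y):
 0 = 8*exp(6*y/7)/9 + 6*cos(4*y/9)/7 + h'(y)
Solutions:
 h(y) = C1 - 28*exp(6*y/7)/27 - 27*sin(4*y/9)/14


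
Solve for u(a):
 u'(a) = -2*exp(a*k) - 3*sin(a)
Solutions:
 u(a) = C1 + 3*cos(a) - 2*exp(a*k)/k


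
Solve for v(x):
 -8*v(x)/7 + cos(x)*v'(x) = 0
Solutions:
 v(x) = C1*(sin(x) + 1)^(4/7)/(sin(x) - 1)^(4/7)


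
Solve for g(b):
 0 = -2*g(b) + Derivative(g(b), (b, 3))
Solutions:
 g(b) = C3*exp(2^(1/3)*b) + (C1*sin(2^(1/3)*sqrt(3)*b/2) + C2*cos(2^(1/3)*sqrt(3)*b/2))*exp(-2^(1/3)*b/2)


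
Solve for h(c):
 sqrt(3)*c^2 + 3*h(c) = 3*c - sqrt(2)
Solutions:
 h(c) = -sqrt(3)*c^2/3 + c - sqrt(2)/3


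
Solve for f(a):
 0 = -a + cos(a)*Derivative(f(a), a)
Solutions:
 f(a) = C1 + Integral(a/cos(a), a)


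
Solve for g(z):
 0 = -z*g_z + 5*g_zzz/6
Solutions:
 g(z) = C1 + Integral(C2*airyai(5^(2/3)*6^(1/3)*z/5) + C3*airybi(5^(2/3)*6^(1/3)*z/5), z)


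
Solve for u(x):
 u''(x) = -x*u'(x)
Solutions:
 u(x) = C1 + C2*erf(sqrt(2)*x/2)


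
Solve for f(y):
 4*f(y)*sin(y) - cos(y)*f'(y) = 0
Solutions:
 f(y) = C1/cos(y)^4


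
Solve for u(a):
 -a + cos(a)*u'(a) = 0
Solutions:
 u(a) = C1 + Integral(a/cos(a), a)


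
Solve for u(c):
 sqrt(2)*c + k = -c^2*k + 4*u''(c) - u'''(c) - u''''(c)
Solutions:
 u(c) = C1 + C2*c + C3*exp(c*(-1 + sqrt(17))/2) + C4*exp(-c*(1 + sqrt(17))/2) + c^4*k/48 + c^3*(k + 2*sqrt(2))/48 + c^2*(13*k + 2*sqrt(2))/64


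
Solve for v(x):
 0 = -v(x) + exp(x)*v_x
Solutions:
 v(x) = C1*exp(-exp(-x))


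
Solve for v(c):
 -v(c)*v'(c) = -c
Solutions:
 v(c) = -sqrt(C1 + c^2)
 v(c) = sqrt(C1 + c^2)


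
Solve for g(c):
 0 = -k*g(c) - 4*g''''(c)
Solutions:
 g(c) = C1*exp(-sqrt(2)*c*(-k)^(1/4)/2) + C2*exp(sqrt(2)*c*(-k)^(1/4)/2) + C3*exp(-sqrt(2)*I*c*(-k)^(1/4)/2) + C4*exp(sqrt(2)*I*c*(-k)^(1/4)/2)


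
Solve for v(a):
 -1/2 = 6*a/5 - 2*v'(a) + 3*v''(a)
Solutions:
 v(a) = C1 + C2*exp(2*a/3) + 3*a^2/10 + 23*a/20


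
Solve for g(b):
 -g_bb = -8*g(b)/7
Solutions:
 g(b) = C1*exp(-2*sqrt(14)*b/7) + C2*exp(2*sqrt(14)*b/7)


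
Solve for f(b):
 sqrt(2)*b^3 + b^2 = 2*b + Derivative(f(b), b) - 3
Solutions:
 f(b) = C1 + sqrt(2)*b^4/4 + b^3/3 - b^2 + 3*b


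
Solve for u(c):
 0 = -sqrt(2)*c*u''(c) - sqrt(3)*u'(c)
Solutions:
 u(c) = C1 + C2*c^(1 - sqrt(6)/2)


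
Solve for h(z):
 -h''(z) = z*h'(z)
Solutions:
 h(z) = C1 + C2*erf(sqrt(2)*z/2)


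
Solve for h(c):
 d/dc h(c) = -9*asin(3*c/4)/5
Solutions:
 h(c) = C1 - 9*c*asin(3*c/4)/5 - 3*sqrt(16 - 9*c^2)/5


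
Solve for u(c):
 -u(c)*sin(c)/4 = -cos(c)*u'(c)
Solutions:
 u(c) = C1/cos(c)^(1/4)


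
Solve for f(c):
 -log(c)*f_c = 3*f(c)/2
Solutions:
 f(c) = C1*exp(-3*li(c)/2)


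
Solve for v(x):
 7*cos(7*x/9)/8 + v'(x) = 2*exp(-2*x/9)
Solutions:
 v(x) = C1 - 9*sin(7*x/9)/8 - 9*exp(-2*x/9)


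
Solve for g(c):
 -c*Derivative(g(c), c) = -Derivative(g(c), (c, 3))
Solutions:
 g(c) = C1 + Integral(C2*airyai(c) + C3*airybi(c), c)


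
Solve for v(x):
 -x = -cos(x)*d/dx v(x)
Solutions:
 v(x) = C1 + Integral(x/cos(x), x)


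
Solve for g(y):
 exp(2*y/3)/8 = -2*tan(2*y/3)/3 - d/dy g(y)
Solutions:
 g(y) = C1 - 3*exp(2*y/3)/16 + log(cos(2*y/3))


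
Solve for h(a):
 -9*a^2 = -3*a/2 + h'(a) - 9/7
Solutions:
 h(a) = C1 - 3*a^3 + 3*a^2/4 + 9*a/7


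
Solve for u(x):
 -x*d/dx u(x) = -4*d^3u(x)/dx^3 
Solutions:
 u(x) = C1 + Integral(C2*airyai(2^(1/3)*x/2) + C3*airybi(2^(1/3)*x/2), x)


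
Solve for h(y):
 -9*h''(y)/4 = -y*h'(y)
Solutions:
 h(y) = C1 + C2*erfi(sqrt(2)*y/3)


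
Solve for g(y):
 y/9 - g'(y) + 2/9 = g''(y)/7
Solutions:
 g(y) = C1 + C2*exp(-7*y) + y^2/18 + 13*y/63


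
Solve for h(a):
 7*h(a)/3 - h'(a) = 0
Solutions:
 h(a) = C1*exp(7*a/3)


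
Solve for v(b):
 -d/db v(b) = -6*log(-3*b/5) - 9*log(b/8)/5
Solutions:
 v(b) = C1 + 39*b*log(b)/5 + b*(-6*log(10) - 39/5 + 3*log(2)/5 + 6*log(3) + 6*I*pi)


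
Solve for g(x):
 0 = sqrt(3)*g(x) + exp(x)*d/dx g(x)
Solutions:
 g(x) = C1*exp(sqrt(3)*exp(-x))


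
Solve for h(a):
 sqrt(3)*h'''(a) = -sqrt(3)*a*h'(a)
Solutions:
 h(a) = C1 + Integral(C2*airyai(-a) + C3*airybi(-a), a)


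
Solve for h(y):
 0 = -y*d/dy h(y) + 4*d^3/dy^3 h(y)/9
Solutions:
 h(y) = C1 + Integral(C2*airyai(2^(1/3)*3^(2/3)*y/2) + C3*airybi(2^(1/3)*3^(2/3)*y/2), y)


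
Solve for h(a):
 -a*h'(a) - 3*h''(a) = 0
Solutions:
 h(a) = C1 + C2*erf(sqrt(6)*a/6)


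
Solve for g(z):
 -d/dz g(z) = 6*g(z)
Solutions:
 g(z) = C1*exp(-6*z)


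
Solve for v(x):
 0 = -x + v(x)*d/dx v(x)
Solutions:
 v(x) = -sqrt(C1 + x^2)
 v(x) = sqrt(C1 + x^2)


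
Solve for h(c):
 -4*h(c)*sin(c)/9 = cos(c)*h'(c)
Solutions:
 h(c) = C1*cos(c)^(4/9)


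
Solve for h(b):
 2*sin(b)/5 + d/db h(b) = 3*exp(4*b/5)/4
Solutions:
 h(b) = C1 + 15*exp(4*b/5)/16 + 2*cos(b)/5


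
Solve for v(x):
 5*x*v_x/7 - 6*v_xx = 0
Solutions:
 v(x) = C1 + C2*erfi(sqrt(105)*x/42)


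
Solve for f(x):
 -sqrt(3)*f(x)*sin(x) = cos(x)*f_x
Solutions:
 f(x) = C1*cos(x)^(sqrt(3))


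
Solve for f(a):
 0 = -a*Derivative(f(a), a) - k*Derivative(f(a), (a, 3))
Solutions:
 f(a) = C1 + Integral(C2*airyai(a*(-1/k)^(1/3)) + C3*airybi(a*(-1/k)^(1/3)), a)


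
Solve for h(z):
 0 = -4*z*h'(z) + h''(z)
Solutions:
 h(z) = C1 + C2*erfi(sqrt(2)*z)


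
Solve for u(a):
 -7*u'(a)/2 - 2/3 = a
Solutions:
 u(a) = C1 - a^2/7 - 4*a/21


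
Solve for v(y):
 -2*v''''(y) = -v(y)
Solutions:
 v(y) = C1*exp(-2^(3/4)*y/2) + C2*exp(2^(3/4)*y/2) + C3*sin(2^(3/4)*y/2) + C4*cos(2^(3/4)*y/2)


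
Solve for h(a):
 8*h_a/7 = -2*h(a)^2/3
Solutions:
 h(a) = 12/(C1 + 7*a)


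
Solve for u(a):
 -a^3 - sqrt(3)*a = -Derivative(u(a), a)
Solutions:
 u(a) = C1 + a^4/4 + sqrt(3)*a^2/2


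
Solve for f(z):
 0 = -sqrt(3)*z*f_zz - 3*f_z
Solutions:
 f(z) = C1 + C2*z^(1 - sqrt(3))


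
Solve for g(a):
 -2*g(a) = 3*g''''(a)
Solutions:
 g(a) = (C1*sin(6^(3/4)*a/6) + C2*cos(6^(3/4)*a/6))*exp(-6^(3/4)*a/6) + (C3*sin(6^(3/4)*a/6) + C4*cos(6^(3/4)*a/6))*exp(6^(3/4)*a/6)


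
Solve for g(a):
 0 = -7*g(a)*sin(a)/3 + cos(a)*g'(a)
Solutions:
 g(a) = C1/cos(a)^(7/3)


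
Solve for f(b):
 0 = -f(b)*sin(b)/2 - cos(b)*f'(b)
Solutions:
 f(b) = C1*sqrt(cos(b))


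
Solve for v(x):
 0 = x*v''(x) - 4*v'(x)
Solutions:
 v(x) = C1 + C2*x^5


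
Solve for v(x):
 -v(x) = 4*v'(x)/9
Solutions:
 v(x) = C1*exp(-9*x/4)


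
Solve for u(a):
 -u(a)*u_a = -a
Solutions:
 u(a) = -sqrt(C1 + a^2)
 u(a) = sqrt(C1 + a^2)


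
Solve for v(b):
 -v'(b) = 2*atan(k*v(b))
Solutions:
 Integral(1/atan(_y*k), (_y, v(b))) = C1 - 2*b


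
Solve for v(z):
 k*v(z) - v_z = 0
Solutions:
 v(z) = C1*exp(k*z)


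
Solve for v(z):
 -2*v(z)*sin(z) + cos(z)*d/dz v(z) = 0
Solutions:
 v(z) = C1/cos(z)^2


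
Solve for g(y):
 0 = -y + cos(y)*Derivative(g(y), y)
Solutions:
 g(y) = C1 + Integral(y/cos(y), y)


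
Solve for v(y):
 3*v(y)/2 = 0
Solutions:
 v(y) = 0


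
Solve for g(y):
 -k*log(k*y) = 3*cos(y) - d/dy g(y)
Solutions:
 g(y) = C1 + k*y*(log(k*y) - 1) + 3*sin(y)


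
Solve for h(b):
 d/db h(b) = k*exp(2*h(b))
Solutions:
 h(b) = log(-sqrt(-1/(C1 + b*k))) - log(2)/2
 h(b) = log(-1/(C1 + b*k))/2 - log(2)/2


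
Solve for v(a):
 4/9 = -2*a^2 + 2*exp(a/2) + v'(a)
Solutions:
 v(a) = C1 + 2*a^3/3 + 4*a/9 - 4*exp(a/2)


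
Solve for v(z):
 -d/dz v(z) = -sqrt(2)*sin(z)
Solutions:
 v(z) = C1 - sqrt(2)*cos(z)


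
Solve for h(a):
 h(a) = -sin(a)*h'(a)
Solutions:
 h(a) = C1*sqrt(cos(a) + 1)/sqrt(cos(a) - 1)
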